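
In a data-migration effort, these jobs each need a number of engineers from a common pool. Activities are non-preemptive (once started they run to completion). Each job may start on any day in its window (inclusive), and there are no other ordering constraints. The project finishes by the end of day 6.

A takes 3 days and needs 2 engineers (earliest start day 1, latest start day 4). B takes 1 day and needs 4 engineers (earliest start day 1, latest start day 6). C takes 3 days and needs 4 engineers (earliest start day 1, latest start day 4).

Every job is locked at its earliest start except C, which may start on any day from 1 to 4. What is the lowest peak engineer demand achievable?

C@1: d1:10  d2:6  d3:6  d4:0  d5:0  d6:0 → peak 10
C@2: d1:6  d2:6  d3:6  d4:4  d5:0  d6:0 → peak 6
C@3: d1:6  d2:2  d3:6  d4:4  d5:4  d6:0 → peak 6
C@4: d1:6  d2:2  d3:2  d4:4  d5:4  d6:4 → peak 6
Best is C@2, peak 6.

6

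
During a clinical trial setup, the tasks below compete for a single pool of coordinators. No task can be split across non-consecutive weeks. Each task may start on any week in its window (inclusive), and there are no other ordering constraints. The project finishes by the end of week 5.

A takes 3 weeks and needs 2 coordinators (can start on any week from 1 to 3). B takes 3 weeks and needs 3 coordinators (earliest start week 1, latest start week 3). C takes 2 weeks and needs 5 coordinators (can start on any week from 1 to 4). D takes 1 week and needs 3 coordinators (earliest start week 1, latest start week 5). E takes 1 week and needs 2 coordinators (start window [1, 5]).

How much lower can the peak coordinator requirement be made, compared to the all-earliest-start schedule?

8

Early-start peak: w1:15  w2:10  w3:5  w4:0  w5:0 ⇒ 15.
Leveled (A@1, B@3, C@1, D@4, E@3): w1:7  w2:7  w3:7  w4:6  w5:3 ⇒ 7.
Reduction 15 − 7 = 8.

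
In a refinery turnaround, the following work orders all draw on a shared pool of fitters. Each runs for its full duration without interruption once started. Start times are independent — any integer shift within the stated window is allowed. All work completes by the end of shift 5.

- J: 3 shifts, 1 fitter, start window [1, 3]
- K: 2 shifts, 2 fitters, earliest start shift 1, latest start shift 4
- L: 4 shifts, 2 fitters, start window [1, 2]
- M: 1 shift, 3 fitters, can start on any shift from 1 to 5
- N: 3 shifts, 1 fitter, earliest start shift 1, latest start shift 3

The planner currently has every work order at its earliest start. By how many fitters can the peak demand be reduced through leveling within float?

Early-start peak: s1:9  s2:6  s3:4  s4:2  s5:0 ⇒ 9.
Leveled (J@1, K@1, L@1, M@5, N@3): s1:5  s2:5  s3:4  s4:3  s5:4 ⇒ 5.
Reduction 9 − 5 = 4.

4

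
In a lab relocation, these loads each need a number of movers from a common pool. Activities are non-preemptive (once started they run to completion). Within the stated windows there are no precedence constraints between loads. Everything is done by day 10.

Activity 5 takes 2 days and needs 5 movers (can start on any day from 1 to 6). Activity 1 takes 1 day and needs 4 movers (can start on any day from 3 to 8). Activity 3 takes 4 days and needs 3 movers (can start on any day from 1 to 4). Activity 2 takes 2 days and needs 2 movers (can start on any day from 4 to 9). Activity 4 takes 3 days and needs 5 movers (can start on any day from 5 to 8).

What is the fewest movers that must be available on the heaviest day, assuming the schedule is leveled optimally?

Early-start (Activity 5@1, Activity 1@3, Activity 3@1, Activity 2@4, Activity 4@5) gives peak 8: d1:8  d2:8  d3:7  d4:5  d5:7  d6:5  d7:5  d8:0  d9:0  d10:0.
Shift Activity 3→4, Activity 4→8.
Schedule Activity 5@1, Activity 1@3, Activity 3@4, Activity 2@4, Activity 4@8: d1:5  d2:5  d3:4  d4:5  d5:5  d6:3  d7:3  d8:5  d9:5  d10:5 — peak 5.
Total mover-days = 45 over 10 days ⇒ peak ≥ ⌈45/10⌉ = 5, so 5 is optimal.

5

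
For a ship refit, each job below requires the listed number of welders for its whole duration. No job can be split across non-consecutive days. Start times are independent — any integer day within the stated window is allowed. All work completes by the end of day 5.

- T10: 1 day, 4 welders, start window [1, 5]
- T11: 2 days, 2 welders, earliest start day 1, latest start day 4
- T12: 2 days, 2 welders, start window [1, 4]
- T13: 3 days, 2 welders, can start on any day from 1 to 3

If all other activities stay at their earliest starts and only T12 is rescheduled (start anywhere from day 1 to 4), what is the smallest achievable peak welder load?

8

T12@1: d1:10  d2:6  d3:2  d4:0  d5:0 → peak 10
T12@2: d1:8  d2:6  d3:4  d4:0  d5:0 → peak 8
T12@3: d1:8  d2:4  d3:4  d4:2  d5:0 → peak 8
T12@4: d1:8  d2:4  d3:2  d4:2  d5:2 → peak 8
Best is T12@2, peak 8.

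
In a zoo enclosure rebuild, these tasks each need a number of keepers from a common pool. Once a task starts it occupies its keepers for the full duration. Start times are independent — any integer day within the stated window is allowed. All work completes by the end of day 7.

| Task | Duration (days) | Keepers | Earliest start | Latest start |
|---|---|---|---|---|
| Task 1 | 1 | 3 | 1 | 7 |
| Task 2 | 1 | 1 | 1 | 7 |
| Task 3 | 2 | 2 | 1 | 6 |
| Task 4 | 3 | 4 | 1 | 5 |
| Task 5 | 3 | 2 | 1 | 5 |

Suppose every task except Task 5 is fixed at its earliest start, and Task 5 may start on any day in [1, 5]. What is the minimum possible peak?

10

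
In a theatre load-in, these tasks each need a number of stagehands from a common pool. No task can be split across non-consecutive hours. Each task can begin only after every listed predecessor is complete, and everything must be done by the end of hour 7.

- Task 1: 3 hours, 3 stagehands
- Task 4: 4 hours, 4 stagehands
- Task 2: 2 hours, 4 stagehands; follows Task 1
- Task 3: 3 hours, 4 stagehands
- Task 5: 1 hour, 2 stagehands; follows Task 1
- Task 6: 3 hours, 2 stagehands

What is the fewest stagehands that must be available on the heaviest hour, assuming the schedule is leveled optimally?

9

Early-start (Task 1@1, Task 4@1, Task 2@4, Task 3@1, Task 5@4, Task 6@1) gives peak 13: h1:13  h2:13  h3:13  h4:10  h5:4  h6:0  h7:0.
Shift Task 3→5, Task 5→6.
Schedule Task 1@1, Task 4@1, Task 2@4, Task 3@5, Task 5@6, Task 6@1: h1:9  h2:9  h3:9  h4:8  h5:8  h6:6  h7:4 — peak 9.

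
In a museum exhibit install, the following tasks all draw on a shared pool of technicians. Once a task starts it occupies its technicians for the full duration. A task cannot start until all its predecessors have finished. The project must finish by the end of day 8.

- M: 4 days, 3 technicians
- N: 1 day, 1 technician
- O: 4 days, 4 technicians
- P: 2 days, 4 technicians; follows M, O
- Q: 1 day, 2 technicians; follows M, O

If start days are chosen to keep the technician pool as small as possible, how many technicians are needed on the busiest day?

7

Early-start (M@1, N@1, O@1, P@5, Q@5) gives peak 8: d1:8  d2:7  d3:7  d4:7  d5:6  d6:4  d7:0  d8:0.
Shift O→2, P→6, Q→6.
Schedule M@1, N@1, O@2, P@6, Q@6: d1:4  d2:7  d3:7  d4:7  d5:4  d6:6  d7:4  d8:0 — peak 7.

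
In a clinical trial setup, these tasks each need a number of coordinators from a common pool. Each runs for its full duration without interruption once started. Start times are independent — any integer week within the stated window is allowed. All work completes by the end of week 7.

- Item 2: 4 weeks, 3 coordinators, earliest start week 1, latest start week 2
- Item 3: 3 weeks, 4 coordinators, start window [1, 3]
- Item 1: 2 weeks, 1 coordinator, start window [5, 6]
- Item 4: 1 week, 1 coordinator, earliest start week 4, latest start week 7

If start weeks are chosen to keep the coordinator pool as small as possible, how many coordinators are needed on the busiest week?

7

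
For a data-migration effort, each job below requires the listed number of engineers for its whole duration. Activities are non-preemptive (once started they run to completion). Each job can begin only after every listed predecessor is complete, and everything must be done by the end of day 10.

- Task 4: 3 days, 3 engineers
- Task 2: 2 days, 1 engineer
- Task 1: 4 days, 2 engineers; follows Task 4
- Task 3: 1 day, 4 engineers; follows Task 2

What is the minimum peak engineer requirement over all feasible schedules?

Early-start (Task 4@1, Task 2@1, Task 1@4, Task 3@3) gives peak 7: d1:4  d2:4  d3:7  d4:2  d5:2  d6:2  d7:2  d8:0  d9:0  d10:0.
Shift Task 3→8.
Schedule Task 4@1, Task 2@1, Task 1@4, Task 3@8: d1:4  d2:4  d3:3  d4:2  d5:2  d6:2  d7:2  d8:4  d9:0  d10:0 — peak 4.

4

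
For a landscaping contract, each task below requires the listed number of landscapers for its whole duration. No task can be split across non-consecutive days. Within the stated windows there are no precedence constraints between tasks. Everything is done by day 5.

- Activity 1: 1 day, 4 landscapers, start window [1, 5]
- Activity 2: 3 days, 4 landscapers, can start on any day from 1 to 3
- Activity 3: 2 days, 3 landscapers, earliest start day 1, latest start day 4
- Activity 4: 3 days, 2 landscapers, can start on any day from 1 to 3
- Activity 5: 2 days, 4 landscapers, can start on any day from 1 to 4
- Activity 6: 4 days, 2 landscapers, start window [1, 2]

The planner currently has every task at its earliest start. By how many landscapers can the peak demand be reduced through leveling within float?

Early-start peak: d1:19  d2:15  d3:8  d4:2  d5:0 ⇒ 19.
Leveled (Activity 1@1, Activity 2@1, Activity 3@4, Activity 4@1, Activity 5@4, Activity 6@2): d1:10  d2:8  d3:8  d4:9  d5:9 ⇒ 10.
Reduction 19 − 10 = 9.

9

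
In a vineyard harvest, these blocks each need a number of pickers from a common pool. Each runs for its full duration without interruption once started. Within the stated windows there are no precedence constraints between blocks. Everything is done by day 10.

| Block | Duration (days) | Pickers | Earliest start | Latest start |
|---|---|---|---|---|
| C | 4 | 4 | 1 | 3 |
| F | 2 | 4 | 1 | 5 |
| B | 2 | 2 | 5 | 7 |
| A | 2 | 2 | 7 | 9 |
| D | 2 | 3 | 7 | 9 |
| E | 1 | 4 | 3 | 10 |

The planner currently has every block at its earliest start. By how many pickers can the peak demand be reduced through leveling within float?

2

Early-start peak: d1:8  d2:8  d3:8  d4:4  d5:2  d6:2  d7:5  d8:5  d9:0  d10:0 ⇒ 8.
Leveled (C@1, F@5, B@5, A@7, D@7, E@9): d1:4  d2:4  d3:4  d4:4  d5:6  d6:6  d7:5  d8:5  d9:4  d10:0 ⇒ 6.
Reduction 8 − 6 = 2.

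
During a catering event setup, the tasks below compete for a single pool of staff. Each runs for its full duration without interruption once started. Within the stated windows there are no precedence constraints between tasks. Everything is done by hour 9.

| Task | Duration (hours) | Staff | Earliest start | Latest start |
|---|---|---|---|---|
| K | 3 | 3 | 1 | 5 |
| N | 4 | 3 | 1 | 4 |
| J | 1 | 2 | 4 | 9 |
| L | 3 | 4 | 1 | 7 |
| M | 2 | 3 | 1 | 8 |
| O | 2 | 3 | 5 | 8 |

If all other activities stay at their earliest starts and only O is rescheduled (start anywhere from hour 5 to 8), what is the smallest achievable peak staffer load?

O@5: h1:13  h2:13  h3:10  h4:5  h5:3  h6:3  h7:0  h8:0  h9:0 → peak 13
O@6: h1:13  h2:13  h3:10  h4:5  h5:0  h6:3  h7:3  h8:0  h9:0 → peak 13
O@7: h1:13  h2:13  h3:10  h4:5  h5:0  h6:0  h7:3  h8:3  h9:0 → peak 13
O@8: h1:13  h2:13  h3:10  h4:5  h5:0  h6:0  h7:0  h8:3  h9:3 → peak 13
Best is O@5, peak 13.

13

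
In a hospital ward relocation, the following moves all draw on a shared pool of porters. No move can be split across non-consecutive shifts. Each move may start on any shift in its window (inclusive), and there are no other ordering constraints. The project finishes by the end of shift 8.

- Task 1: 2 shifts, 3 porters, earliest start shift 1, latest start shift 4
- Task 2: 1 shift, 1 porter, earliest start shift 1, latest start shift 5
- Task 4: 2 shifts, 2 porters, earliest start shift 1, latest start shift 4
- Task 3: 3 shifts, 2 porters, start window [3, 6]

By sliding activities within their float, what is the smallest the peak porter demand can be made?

Early-start (Task 1@1, Task 2@1, Task 4@1, Task 3@3) gives peak 6: s1:6  s2:5  s3:2  s4:2  s5:2  s6:0  s7:0  s8:0.
Shift Task 2→3, Task 4→3, Task 3→5.
Schedule Task 1@1, Task 2@3, Task 4@3, Task 3@5: s1:3  s2:3  s3:3  s4:2  s5:2  s6:2  s7:2  s8:0 — peak 3.
Total porter-shifts = 17 over 8 shifts ⇒ peak ≥ ⌈17/8⌉ = 3, so 3 is optimal.

3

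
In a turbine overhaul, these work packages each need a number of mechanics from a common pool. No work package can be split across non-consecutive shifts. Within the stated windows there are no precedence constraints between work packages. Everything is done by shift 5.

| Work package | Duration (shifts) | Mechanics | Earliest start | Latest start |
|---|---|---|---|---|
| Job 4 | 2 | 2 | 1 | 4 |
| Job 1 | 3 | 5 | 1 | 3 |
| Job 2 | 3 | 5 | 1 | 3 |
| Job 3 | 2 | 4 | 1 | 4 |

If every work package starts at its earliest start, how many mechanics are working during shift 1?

At early start, shift 1 has: Job 4, Job 1, Job 2, Job 3.
Demand: 2 + 5 + 5 + 4 = 16.

16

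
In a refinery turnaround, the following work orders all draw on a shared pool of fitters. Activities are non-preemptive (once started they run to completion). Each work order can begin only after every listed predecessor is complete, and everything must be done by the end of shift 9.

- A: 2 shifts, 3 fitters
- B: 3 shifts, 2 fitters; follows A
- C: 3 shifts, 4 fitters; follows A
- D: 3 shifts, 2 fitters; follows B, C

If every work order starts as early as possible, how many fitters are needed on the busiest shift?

6

Early-start schedule: A@1, B@3, C@3, D@6.
Load per shift: shift 1: 3, shift 2: 3, shift 3: 6, shift 4: 6, shift 5: 6, shift 6: 2, shift 7: 2, shift 8: 2, shift 9: 0.
Peak is 6.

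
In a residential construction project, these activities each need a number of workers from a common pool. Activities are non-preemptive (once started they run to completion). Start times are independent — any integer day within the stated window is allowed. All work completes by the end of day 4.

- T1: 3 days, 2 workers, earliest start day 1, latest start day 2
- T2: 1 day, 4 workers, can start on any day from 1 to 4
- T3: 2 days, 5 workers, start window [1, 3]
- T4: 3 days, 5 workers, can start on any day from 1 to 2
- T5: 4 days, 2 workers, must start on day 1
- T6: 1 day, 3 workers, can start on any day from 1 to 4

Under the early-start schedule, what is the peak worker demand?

21

Early-start schedule: T1@1, T2@1, T3@1, T4@1, T5@1, T6@1.
Load per day: day 1: 21, day 2: 14, day 3: 9, day 4: 2.
Peak is 21.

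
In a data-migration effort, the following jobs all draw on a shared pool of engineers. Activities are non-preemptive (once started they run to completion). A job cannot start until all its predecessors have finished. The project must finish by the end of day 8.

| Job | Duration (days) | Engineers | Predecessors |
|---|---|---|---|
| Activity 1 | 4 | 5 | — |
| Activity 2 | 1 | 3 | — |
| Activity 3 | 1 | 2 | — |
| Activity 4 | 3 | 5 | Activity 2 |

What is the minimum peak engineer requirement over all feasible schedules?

5

Early-start (Activity 1@1, Activity 2@1, Activity 3@1, Activity 4@2) gives peak 10: d1:10  d2:10  d3:10  d4:10  d5:0  d6:0  d7:0  d8:0.
Shift Activity 2→5, Activity 3→5, Activity 4→6.
Schedule Activity 1@1, Activity 2@5, Activity 3@5, Activity 4@6: d1:5  d2:5  d3:5  d4:5  d5:5  d6:5  d7:5  d8:5 — peak 5.
Total engineer-days = 40 over 8 days ⇒ peak ≥ ⌈40/8⌉ = 5, so 5 is optimal.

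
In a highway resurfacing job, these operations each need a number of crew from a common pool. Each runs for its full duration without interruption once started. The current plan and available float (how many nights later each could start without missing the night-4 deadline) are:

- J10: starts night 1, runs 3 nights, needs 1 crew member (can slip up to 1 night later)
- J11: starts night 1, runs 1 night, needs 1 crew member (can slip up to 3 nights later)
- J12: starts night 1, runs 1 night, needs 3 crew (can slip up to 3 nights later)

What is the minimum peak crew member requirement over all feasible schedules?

3

Early-start (J10@1, J11@1, J12@1) gives peak 5: n1:5  n2:1  n3:1  n4:0.
Shift J12→4.
Schedule J10@1, J11@1, J12@4: n1:2  n2:1  n3:1  n4:3 — peak 3.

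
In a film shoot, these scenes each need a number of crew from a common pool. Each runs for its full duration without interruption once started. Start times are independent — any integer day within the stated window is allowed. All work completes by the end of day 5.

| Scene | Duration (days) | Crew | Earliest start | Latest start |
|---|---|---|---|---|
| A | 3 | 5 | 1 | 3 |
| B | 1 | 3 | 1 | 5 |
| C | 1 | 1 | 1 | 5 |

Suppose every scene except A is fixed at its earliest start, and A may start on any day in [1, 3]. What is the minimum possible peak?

5

A@1: d1:9  d2:5  d3:5  d4:0  d5:0 → peak 9
A@2: d1:4  d2:5  d3:5  d4:5  d5:0 → peak 5
A@3: d1:4  d2:0  d3:5  d4:5  d5:5 → peak 5
Best is A@2, peak 5.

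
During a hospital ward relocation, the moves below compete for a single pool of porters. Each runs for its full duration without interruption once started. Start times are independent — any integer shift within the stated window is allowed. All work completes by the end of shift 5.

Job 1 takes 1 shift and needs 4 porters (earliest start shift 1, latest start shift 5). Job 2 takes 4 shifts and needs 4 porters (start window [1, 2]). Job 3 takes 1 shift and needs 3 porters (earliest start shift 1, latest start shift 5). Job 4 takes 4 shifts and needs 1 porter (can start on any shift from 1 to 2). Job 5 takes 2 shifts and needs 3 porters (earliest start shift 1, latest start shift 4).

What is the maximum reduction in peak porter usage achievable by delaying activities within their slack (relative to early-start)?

7

Early-start peak: s1:15  s2:8  s3:5  s4:5  s5:0 ⇒ 15.
Leveled (Job 1@1, Job 2@1, Job 3@2, Job 4@2, Job 5@3): s1:8  s2:8  s3:8  s4:8  s5:1 ⇒ 8.
Reduction 15 − 8 = 7.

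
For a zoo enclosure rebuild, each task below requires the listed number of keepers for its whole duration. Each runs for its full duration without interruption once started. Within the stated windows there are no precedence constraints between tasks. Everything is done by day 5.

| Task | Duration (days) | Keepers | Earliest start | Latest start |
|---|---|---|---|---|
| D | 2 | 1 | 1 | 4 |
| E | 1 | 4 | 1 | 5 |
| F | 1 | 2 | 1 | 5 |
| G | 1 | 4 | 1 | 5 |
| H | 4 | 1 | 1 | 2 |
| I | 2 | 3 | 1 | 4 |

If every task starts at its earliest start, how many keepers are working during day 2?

At early start, day 2 has: D, H, I.
Demand: 1 + 1 + 3 = 5.

5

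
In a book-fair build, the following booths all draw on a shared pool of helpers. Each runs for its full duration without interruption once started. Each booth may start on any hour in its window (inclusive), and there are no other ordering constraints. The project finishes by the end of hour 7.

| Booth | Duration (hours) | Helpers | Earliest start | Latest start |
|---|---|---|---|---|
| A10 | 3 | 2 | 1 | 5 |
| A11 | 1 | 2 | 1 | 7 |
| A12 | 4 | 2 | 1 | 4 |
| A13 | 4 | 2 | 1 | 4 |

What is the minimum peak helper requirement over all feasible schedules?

4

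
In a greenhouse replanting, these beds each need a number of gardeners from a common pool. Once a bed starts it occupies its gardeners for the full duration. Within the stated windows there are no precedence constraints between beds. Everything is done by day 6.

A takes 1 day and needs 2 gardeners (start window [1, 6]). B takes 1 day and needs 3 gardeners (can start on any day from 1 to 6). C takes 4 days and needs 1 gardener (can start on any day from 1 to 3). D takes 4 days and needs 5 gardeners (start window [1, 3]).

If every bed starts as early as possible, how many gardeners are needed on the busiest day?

11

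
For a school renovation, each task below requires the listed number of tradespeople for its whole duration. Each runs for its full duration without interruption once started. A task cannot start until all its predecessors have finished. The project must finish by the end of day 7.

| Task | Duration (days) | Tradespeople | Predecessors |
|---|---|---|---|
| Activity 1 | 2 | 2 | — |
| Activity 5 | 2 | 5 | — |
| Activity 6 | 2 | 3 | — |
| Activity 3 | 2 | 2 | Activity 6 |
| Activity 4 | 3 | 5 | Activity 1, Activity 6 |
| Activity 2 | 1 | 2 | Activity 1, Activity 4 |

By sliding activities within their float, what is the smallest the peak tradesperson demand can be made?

Early-start (Activity 1@1, Activity 5@1, Activity 6@1, Activity 3@3, Activity 4@3, Activity 2@6) gives peak 10: d1:10  d2:10  d3:7  d4:7  d5:5  d6:2  d7:0.
Shift Activity 5→6.
Schedule Activity 1@1, Activity 5@6, Activity 6@1, Activity 3@3, Activity 4@3, Activity 2@6: d1:5  d2:5  d3:7  d4:7  d5:5  d6:7  d7:5 — peak 7.

7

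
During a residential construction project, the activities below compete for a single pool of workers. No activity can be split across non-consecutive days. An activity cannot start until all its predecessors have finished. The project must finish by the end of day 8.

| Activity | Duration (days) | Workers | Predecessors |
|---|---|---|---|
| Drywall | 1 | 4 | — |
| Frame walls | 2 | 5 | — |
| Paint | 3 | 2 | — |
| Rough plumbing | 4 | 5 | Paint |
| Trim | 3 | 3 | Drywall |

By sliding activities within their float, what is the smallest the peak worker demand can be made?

Early-start (Drywall@1, Frame walls@1, Paint@1, Rough plumbing@4, Trim@2) gives peak 11: d1:11  d2:10  d3:5  d4:8  d5:5  d6:5  d7:5  d8:0.
Shift Frame walls→2, Trim→4.
Schedule Drywall@1, Frame walls@2, Paint@1, Rough plumbing@4, Trim@4: d1:6  d2:7  d3:7  d4:8  d5:8  d6:8  d7:5  d8:0 — peak 8.

8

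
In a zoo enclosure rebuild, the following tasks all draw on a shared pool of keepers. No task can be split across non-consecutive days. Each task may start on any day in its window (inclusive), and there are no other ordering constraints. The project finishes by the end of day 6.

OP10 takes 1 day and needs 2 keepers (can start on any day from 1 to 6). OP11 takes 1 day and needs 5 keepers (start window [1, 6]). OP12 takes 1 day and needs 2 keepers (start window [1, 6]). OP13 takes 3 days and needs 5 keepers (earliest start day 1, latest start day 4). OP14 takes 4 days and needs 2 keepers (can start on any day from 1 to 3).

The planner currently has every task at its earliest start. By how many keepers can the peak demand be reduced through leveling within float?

9

Early-start peak: d1:16  d2:7  d3:7  d4:2  d5:0  d6:0 ⇒ 16.
Leveled (OP10@1, OP11@1, OP12@2, OP13@2, OP14@3): d1:7  d2:7  d3:7  d4:7  d5:2  d6:2 ⇒ 7.
Reduction 16 − 7 = 9.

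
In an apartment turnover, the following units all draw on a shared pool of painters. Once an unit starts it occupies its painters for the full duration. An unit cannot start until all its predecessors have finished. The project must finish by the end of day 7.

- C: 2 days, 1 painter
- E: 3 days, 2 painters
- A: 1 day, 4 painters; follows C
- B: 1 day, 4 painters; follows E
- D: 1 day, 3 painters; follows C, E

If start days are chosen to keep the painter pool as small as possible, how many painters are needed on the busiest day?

4

Early-start (C@1, E@1, A@3, B@4, D@4) gives peak 7: d1:3  d2:3  d3:6  d4:7  d5:0  d6:0  d7:0.
Shift A→4, B→5, D→6.
Schedule C@1, E@1, A@4, B@5, D@6: d1:3  d2:3  d3:2  d4:4  d5:4  d6:3  d7:0 — peak 4.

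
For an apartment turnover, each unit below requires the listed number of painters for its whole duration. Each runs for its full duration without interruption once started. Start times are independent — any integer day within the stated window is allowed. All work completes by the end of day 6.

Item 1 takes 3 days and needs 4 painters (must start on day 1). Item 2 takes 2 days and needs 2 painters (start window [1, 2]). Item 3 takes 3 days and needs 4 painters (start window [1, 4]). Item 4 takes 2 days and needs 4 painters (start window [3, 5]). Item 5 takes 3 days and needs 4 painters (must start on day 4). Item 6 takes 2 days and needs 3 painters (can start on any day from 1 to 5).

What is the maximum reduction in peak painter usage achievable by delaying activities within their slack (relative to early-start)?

2

Early-start peak: d1:13  d2:13  d3:12  d4:8  d5:4  d6:4 ⇒ 13.
Leveled (Item 1@1, Item 2@1, Item 3@1, Item 4@4, Item 5@4, Item 6@3): d1:10  d2:10  d3:11  d4:11  d5:8  d6:4 ⇒ 11.
Reduction 13 − 11 = 2.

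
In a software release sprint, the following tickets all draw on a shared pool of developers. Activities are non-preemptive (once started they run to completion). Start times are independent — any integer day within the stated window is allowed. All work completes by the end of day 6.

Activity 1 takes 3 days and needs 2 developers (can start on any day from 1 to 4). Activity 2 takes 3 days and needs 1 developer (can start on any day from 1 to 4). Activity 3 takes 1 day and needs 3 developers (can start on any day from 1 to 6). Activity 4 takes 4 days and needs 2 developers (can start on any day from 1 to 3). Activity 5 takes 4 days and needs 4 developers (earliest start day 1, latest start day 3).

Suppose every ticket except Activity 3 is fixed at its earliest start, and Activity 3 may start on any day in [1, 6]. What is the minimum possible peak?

Activity 3@1: d1:12  d2:9  d3:9  d4:6  d5:0  d6:0 → peak 12
Activity 3@2: d1:9  d2:12  d3:9  d4:6  d5:0  d6:0 → peak 12
Activity 3@3: d1:9  d2:9  d3:12  d4:6  d5:0  d6:0 → peak 12
Activity 3@4: d1:9  d2:9  d3:9  d4:9  d5:0  d6:0 → peak 9
Activity 3@5: d1:9  d2:9  d3:9  d4:6  d5:3  d6:0 → peak 9
Activity 3@6: d1:9  d2:9  d3:9  d4:6  d5:0  d6:3 → peak 9
Best is Activity 3@4, peak 9.

9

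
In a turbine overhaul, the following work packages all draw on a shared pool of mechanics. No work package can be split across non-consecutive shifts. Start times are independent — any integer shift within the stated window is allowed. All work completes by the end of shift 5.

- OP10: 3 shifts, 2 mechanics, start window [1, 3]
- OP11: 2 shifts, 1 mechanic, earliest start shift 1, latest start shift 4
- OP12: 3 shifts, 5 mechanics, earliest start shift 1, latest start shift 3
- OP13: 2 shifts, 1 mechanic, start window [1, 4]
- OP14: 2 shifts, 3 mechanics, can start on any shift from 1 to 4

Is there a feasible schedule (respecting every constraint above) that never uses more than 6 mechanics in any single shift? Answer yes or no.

no

Total mechanic-shifts = 31; over 5 shifts the average is 31/5 > 6, so some shift must exceed 6.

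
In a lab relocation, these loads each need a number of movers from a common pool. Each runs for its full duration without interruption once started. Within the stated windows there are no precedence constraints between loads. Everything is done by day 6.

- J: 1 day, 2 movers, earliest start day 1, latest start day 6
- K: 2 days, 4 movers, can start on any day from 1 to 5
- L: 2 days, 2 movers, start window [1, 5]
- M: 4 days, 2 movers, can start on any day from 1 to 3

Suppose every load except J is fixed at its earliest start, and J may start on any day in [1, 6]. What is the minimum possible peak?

8

J@1: d1:10  d2:8  d3:2  d4:2  d5:0  d6:0 → peak 10
J@2: d1:8  d2:10  d3:2  d4:2  d5:0  d6:0 → peak 10
J@3: d1:8  d2:8  d3:4  d4:2  d5:0  d6:0 → peak 8
J@4: d1:8  d2:8  d3:2  d4:4  d5:0  d6:0 → peak 8
J@5: d1:8  d2:8  d3:2  d4:2  d5:2  d6:0 → peak 8
J@6: d1:8  d2:8  d3:2  d4:2  d5:0  d6:2 → peak 8
Best is J@3, peak 8.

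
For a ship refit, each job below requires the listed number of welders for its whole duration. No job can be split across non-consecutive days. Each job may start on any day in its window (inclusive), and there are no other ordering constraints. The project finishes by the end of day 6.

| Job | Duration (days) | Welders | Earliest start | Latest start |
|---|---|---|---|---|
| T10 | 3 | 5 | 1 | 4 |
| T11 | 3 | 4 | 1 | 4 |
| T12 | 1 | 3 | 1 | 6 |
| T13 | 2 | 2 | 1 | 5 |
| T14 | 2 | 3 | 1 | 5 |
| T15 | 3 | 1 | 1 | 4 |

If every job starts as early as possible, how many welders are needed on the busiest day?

Early-start schedule: T10@1, T11@1, T12@1, T13@1, T14@1, T15@1.
Load per day: day 1: 18, day 2: 15, day 3: 10, day 4: 0, day 5: 0, day 6: 0.
Peak is 18.

18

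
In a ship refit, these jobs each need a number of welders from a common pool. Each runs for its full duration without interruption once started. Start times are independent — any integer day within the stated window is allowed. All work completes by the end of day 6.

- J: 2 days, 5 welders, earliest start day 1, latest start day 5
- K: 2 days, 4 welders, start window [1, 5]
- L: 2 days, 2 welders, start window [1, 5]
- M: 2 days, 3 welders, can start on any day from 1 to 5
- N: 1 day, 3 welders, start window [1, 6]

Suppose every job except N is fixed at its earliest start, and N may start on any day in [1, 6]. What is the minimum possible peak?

14

N@1: d1:17  d2:14  d3:0  d4:0  d5:0  d6:0 → peak 17
N@2: d1:14  d2:17  d3:0  d4:0  d5:0  d6:0 → peak 17
N@3: d1:14  d2:14  d3:3  d4:0  d5:0  d6:0 → peak 14
N@4: d1:14  d2:14  d3:0  d4:3  d5:0  d6:0 → peak 14
N@5: d1:14  d2:14  d3:0  d4:0  d5:3  d6:0 → peak 14
N@6: d1:14  d2:14  d3:0  d4:0  d5:0  d6:3 → peak 14
Best is N@3, peak 14.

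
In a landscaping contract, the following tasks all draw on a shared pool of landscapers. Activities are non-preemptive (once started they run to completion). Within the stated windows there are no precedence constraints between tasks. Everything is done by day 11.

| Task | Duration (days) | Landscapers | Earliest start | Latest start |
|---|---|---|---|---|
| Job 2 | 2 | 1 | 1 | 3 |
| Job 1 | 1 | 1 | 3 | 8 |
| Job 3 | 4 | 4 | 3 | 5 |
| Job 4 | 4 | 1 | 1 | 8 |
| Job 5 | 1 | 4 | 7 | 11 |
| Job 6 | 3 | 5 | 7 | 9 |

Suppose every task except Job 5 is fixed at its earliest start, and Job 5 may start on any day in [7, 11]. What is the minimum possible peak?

6

Job 5@7: d1:2  d2:2  d3:6  d4:5  d5:4  d6:4  d7:9  d8:5  d9:5  d10:0  d11:0 → peak 9
Job 5@8: d1:2  d2:2  d3:6  d4:5  d5:4  d6:4  d7:5  d8:9  d9:5  d10:0  d11:0 → peak 9
Job 5@9: d1:2  d2:2  d3:6  d4:5  d5:4  d6:4  d7:5  d8:5  d9:9  d10:0  d11:0 → peak 9
Job 5@10: d1:2  d2:2  d3:6  d4:5  d5:4  d6:4  d7:5  d8:5  d9:5  d10:4  d11:0 → peak 6
Job 5@11: d1:2  d2:2  d3:6  d4:5  d5:4  d6:4  d7:5  d8:5  d9:5  d10:0  d11:4 → peak 6
Best is Job 5@10, peak 6.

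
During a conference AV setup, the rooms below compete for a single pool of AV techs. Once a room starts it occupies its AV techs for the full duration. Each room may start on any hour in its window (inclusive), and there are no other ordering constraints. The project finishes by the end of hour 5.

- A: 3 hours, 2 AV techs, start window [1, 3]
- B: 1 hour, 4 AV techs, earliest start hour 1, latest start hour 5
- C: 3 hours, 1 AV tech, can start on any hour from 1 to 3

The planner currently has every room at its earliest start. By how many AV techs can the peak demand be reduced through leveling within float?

3

Early-start peak: h1:7  h2:3  h3:3  h4:0  h5:0 ⇒ 7.
Leveled (A@1, B@4, C@1): h1:3  h2:3  h3:3  h4:4  h5:0 ⇒ 4.
Reduction 7 − 4 = 3.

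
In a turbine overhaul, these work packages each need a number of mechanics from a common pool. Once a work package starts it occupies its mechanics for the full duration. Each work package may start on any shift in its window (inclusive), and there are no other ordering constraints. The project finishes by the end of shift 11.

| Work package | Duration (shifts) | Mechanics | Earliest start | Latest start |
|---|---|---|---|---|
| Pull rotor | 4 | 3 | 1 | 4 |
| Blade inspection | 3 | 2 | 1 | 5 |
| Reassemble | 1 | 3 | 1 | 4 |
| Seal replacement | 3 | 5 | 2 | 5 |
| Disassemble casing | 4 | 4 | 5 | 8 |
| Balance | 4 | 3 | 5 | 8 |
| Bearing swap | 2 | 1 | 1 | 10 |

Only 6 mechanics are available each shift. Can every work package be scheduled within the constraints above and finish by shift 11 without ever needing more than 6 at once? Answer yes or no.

The minimum achievable peak is 7; 6 < 7, so no feasible schedule stays within the cap.

no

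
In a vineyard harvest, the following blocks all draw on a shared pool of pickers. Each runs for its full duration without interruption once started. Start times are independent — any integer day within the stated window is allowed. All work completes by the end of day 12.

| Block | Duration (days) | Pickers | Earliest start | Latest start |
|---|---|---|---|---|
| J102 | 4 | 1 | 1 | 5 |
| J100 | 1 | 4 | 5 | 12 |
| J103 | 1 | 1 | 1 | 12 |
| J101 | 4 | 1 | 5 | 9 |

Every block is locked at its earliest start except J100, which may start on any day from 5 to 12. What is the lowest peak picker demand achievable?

4

J100@5: d1:2  d2:1  d3:1  d4:1  d5:5  d6:1  d7:1  d8:1  d9:0  d10:0  d11:0  d12:0 → peak 5
J100@6: d1:2  d2:1  d3:1  d4:1  d5:1  d6:5  d7:1  d8:1  d9:0  d10:0  d11:0  d12:0 → peak 5
J100@7: d1:2  d2:1  d3:1  d4:1  d5:1  d6:1  d7:5  d8:1  d9:0  d10:0  d11:0  d12:0 → peak 5
J100@8: d1:2  d2:1  d3:1  d4:1  d5:1  d6:1  d7:1  d8:5  d9:0  d10:0  d11:0  d12:0 → peak 5
J100@9: d1:2  d2:1  d3:1  d4:1  d5:1  d6:1  d7:1  d8:1  d9:4  d10:0  d11:0  d12:0 → peak 4
J100@10: d1:2  d2:1  d3:1  d4:1  d5:1  d6:1  d7:1  d8:1  d9:0  d10:4  d11:0  d12:0 → peak 4
J100@11: d1:2  d2:1  d3:1  d4:1  d5:1  d6:1  d7:1  d8:1  d9:0  d10:0  d11:4  d12:0 → peak 4
J100@12: d1:2  d2:1  d3:1  d4:1  d5:1  d6:1  d7:1  d8:1  d9:0  d10:0  d11:0  d12:4 → peak 4
Best is J100@9, peak 4.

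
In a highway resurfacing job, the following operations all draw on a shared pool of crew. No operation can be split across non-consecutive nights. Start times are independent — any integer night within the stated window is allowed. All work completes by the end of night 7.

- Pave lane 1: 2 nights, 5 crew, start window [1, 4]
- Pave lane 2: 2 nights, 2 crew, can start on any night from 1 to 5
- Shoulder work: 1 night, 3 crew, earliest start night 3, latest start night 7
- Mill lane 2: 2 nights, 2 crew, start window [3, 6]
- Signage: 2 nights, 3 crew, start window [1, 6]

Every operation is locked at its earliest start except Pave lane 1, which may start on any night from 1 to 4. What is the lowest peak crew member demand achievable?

7

Pave lane 1@1: n1:10  n2:10  n3:5  n4:2  n5:0  n6:0  n7:0 → peak 10
Pave lane 1@2: n1:5  n2:10  n3:10  n4:2  n5:0  n6:0  n7:0 → peak 10
Pave lane 1@3: n1:5  n2:5  n3:10  n4:7  n5:0  n6:0  n7:0 → peak 10
Pave lane 1@4: n1:5  n2:5  n3:5  n4:7  n5:5  n6:0  n7:0 → peak 7
Best is Pave lane 1@4, peak 7.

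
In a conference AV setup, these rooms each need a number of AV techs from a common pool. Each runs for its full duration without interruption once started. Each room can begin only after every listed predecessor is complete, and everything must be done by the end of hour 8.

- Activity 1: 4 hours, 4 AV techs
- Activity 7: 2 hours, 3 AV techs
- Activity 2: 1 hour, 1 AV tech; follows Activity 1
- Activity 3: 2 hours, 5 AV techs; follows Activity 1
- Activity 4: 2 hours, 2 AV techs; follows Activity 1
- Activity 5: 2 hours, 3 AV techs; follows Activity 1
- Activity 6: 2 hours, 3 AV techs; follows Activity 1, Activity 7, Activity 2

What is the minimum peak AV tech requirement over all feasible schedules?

Early-start (Activity 1@1, Activity 7@1, Activity 2@5, Activity 3@5, Activity 4@5, Activity 5@5, Activity 6@6) gives peak 13: h1:7  h2:7  h3:4  h4:4  h5:11  h6:13  h7:3  h8:0.
Shift Activity 5→7, Activity 6→7.
Schedule Activity 1@1, Activity 7@1, Activity 2@5, Activity 3@5, Activity 4@5, Activity 5@7, Activity 6@7: h1:7  h2:7  h3:4  h4:4  h5:8  h6:7  h7:6  h8:6 — peak 8.

8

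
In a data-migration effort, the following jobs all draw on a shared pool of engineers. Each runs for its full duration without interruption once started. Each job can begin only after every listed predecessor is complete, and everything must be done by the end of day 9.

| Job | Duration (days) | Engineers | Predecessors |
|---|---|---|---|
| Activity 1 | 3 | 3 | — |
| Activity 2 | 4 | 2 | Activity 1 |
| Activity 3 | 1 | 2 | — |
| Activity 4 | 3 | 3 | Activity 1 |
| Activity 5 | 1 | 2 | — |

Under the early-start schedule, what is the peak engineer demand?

7

Early-start schedule: Activity 1@1, Activity 2@4, Activity 3@1, Activity 4@4, Activity 5@1.
Load per day: day 1: 7, day 2: 3, day 3: 3, day 4: 5, day 5: 5, day 6: 5, day 7: 2, day 8: 0, day 9: 0.
Peak is 7.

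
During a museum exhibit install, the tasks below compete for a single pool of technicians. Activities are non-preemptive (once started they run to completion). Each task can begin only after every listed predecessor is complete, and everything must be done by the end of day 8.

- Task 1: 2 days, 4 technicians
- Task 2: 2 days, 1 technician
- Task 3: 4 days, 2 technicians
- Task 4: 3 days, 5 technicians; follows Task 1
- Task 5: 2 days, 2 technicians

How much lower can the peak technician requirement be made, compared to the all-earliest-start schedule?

3

Early-start peak: d1:9  d2:9  d3:7  d4:7  d5:5  d6:0  d7:0  d8:0 ⇒ 9.
Leveled (Task 1@1, Task 2@3, Task 3@1, Task 4@5, Task 5@3): d1:6  d2:6  d3:5  d4:5  d5:5  d6:5  d7:5  d8:0 ⇒ 6.
Reduction 9 − 6 = 3.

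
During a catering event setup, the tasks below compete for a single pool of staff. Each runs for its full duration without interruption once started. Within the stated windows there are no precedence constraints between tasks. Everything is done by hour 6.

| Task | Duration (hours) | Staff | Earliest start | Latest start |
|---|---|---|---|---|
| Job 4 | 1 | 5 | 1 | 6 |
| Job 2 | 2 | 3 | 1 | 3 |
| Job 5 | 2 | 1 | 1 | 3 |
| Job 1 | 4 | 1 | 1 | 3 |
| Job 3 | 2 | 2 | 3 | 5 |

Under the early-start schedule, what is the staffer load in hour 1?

At early start, hour 1 has: Job 4, Job 2, Job 5, Job 1.
Demand: 5 + 3 + 1 + 1 = 10.

10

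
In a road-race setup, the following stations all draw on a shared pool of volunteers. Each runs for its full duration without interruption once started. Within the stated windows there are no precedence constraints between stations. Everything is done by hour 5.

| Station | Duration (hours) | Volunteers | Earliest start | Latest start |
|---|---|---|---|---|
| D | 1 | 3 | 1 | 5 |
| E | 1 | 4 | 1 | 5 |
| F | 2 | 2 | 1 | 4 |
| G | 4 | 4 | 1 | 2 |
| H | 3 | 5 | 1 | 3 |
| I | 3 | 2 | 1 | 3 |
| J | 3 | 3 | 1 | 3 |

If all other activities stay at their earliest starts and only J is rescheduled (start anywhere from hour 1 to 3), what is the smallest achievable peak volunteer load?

J@1: h1:23  h2:16  h3:14  h4:4  h5:0 → peak 23
J@2: h1:20  h2:16  h3:14  h4:7  h5:0 → peak 20
J@3: h1:20  h2:13  h3:14  h4:7  h5:3 → peak 20
Best is J@2, peak 20.

20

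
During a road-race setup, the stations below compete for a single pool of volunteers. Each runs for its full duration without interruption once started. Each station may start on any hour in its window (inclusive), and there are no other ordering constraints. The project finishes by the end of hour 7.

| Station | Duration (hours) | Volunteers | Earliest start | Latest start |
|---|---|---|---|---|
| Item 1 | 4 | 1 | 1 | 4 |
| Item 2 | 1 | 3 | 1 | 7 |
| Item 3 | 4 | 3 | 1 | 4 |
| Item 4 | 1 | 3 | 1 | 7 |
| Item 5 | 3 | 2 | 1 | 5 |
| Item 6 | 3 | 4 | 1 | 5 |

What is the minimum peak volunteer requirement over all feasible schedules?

7

Early-start (Item 1@1, Item 2@1, Item 3@1, Item 4@1, Item 5@1, Item 6@1) gives peak 16: h1:16  h2:10  h3:10  h4:4  h5:0  h6:0  h7:0.
Shift Item 4→2, Item 5→3, Item 6→5.
Schedule Item 1@1, Item 2@1, Item 3@1, Item 4@2, Item 5@3, Item 6@5: h1:7  h2:7  h3:6  h4:6  h5:6  h6:4  h7:4 — peak 7.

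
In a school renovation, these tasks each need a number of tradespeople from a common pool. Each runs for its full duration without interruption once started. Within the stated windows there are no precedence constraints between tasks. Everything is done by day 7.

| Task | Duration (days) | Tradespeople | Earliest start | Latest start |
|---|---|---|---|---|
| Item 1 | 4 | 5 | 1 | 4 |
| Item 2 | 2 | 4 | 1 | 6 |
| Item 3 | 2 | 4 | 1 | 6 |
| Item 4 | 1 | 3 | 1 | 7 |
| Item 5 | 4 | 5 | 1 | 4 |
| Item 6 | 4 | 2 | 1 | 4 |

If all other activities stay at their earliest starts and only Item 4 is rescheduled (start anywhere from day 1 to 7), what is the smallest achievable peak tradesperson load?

20

Item 4@1: d1:23  d2:20  d3:12  d4:12  d5:0  d6:0  d7:0 → peak 23
Item 4@2: d1:20  d2:23  d3:12  d4:12  d5:0  d6:0  d7:0 → peak 23
Item 4@3: d1:20  d2:20  d3:15  d4:12  d5:0  d6:0  d7:0 → peak 20
Item 4@4: d1:20  d2:20  d3:12  d4:15  d5:0  d6:0  d7:0 → peak 20
Item 4@5: d1:20  d2:20  d3:12  d4:12  d5:3  d6:0  d7:0 → peak 20
Item 4@6: d1:20  d2:20  d3:12  d4:12  d5:0  d6:3  d7:0 → peak 20
Item 4@7: d1:20  d2:20  d3:12  d4:12  d5:0  d6:0  d7:3 → peak 20
Best is Item 4@3, peak 20.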